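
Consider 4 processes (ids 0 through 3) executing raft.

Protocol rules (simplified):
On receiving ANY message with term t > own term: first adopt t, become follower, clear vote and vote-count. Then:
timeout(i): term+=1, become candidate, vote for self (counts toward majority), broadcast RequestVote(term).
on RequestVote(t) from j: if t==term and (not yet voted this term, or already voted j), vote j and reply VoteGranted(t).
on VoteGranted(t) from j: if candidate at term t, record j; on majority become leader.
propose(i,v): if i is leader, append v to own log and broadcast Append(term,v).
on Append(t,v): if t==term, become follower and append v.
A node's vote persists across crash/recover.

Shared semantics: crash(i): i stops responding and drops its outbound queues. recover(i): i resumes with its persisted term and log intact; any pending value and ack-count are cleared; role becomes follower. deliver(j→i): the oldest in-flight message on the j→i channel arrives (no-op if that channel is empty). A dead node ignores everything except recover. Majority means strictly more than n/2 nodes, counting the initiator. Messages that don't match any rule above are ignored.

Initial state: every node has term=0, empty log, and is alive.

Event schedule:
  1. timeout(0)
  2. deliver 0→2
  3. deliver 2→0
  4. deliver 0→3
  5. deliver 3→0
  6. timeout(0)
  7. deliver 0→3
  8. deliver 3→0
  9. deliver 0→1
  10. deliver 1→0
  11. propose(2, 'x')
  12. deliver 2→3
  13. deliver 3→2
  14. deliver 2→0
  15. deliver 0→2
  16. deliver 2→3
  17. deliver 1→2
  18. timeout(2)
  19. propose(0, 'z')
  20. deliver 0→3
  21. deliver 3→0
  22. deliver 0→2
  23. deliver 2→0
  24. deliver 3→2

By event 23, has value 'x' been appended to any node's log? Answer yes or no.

no

after 1 — timeout(0): n0:cand/t1/[-]
after 2 — deliver 0→2: n2:foll/t1/[-]
after 3 — deliver 2→0: ·
after 4 — deliver 0→3: n3:foll/t1/[-]
after 5 — deliver 3→0: n0:lead/t1/[-]
after 6 — timeout(0): n0:cand/t2/[-]
after 7 — deliver 0→3: n3:foll/t2/[-]
after 8 — deliver 3→0: ·
after 9 — deliver 0→1: n1:foll/t1/[-]
after 10 — deliver 1→0: ·
after 11 — propose(2,'x'): ·
after 12 — deliver 2→3: ·
after 13 — deliver 3→2: ·
after 14 — deliver 2→0: ·
after 15 — deliver 0→2: n2:foll/t2/[-]
after 16 — deliver 2→3: ·
after 17 — deliver 1→2: ·
after 18 — timeout(2): n2:cand/t3/[-]
after 19 — propose(0,'z'): ·
after 20 — deliver 0→3: ·
after 21 — deliver 3→0: ·
after 22 — deliver 0→2: ·
after 23 — deliver 2→0: n0:lead/t2/[-]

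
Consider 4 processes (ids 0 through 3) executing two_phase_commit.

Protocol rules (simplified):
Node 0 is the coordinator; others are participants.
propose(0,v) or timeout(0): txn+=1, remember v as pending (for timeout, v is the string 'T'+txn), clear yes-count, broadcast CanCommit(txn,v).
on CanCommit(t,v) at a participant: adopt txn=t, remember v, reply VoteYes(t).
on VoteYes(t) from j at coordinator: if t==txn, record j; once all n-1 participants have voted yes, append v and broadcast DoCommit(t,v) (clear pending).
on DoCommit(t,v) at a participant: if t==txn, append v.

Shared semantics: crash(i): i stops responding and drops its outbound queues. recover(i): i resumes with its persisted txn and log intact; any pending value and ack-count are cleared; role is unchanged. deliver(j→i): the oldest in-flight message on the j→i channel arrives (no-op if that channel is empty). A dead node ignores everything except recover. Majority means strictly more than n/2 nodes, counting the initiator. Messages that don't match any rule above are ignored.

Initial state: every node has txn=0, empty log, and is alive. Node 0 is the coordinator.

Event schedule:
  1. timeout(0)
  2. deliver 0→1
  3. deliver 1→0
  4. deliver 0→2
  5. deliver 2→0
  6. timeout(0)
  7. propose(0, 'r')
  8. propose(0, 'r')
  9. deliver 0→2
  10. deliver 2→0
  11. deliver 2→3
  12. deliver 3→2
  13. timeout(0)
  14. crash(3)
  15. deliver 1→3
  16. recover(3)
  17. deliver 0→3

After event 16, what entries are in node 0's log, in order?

empty

after 1 — timeout(0): n0:coor/t1/[-]
after 2 — deliver 0→1: n1:part/t1/[-]
after 3 — deliver 1→0: ·
after 4 — deliver 0→2: n2:part/t1/[-]
after 5 — deliver 2→0: ·
after 6 — timeout(0): n0:coor/t2/[-]
after 7 — propose(0,'r'): n0:coor/t3/[-]
after 8 — propose(0,'r'): n0:coor/t4/[-]
after 9 — deliver 0→2: n2:part/t2/[-]
after 10 — deliver 2→0: ·
after 11 — deliver 2→3: ·
after 12 — deliver 3→2: ·
after 13 — timeout(0): n0:coor/t5/[-]
after 14 — crash(3): n3:✗part/t0/[-]
after 15 — deliver 1→3: ·
after 16 — recover(3): n3:part/t0/[-]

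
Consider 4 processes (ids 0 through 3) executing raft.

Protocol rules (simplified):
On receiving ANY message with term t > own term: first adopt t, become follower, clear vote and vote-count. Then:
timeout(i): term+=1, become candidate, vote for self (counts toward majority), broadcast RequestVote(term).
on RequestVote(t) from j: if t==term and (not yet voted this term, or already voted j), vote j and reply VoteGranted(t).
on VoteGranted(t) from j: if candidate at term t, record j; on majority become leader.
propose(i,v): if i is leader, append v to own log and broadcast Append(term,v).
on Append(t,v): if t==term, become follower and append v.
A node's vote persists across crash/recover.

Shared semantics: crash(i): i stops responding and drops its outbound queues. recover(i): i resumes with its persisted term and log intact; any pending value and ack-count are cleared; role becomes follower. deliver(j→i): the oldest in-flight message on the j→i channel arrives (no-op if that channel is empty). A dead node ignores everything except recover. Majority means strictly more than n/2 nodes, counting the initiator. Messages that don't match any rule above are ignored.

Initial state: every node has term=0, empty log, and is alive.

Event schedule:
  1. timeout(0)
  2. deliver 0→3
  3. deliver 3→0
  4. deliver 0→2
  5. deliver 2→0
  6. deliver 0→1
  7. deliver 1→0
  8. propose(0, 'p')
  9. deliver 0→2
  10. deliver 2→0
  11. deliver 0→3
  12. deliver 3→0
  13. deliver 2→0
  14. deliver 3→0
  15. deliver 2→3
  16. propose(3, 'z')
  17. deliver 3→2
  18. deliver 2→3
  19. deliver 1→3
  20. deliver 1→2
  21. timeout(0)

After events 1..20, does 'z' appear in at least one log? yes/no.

[1] timeout(0) → N0(cand t1 [-])
[2] deliver 0→3 → N3(foll t1 [-])
[3] deliver 3→0 → ∅
[4] deliver 0→2 → N2(foll t1 [-])
[5] deliver 2→0 → N0(lead t1 [-])
[6] deliver 0→1 → N1(foll t1 [-])
[7] deliver 1→0 → ∅
[8] propose(0,'p') → N0(lead t1 [p])
[9] deliver 0→2 → N2(foll t1 [p])
[10] deliver 2→0 → ∅
[11] deliver 0→3 → N3(foll t1 [p])
[12] deliver 3→0 → ∅
[13] deliver 2→0 → ∅
[14] deliver 3→0 → ∅
[15] deliver 2→3 → ∅
[16] propose(3,'z') → ∅
[17] deliver 3→2 → ∅
[18] deliver 2→3 → ∅
[19] deliver 1→3 → ∅
[20] deliver 1→2 → ∅

no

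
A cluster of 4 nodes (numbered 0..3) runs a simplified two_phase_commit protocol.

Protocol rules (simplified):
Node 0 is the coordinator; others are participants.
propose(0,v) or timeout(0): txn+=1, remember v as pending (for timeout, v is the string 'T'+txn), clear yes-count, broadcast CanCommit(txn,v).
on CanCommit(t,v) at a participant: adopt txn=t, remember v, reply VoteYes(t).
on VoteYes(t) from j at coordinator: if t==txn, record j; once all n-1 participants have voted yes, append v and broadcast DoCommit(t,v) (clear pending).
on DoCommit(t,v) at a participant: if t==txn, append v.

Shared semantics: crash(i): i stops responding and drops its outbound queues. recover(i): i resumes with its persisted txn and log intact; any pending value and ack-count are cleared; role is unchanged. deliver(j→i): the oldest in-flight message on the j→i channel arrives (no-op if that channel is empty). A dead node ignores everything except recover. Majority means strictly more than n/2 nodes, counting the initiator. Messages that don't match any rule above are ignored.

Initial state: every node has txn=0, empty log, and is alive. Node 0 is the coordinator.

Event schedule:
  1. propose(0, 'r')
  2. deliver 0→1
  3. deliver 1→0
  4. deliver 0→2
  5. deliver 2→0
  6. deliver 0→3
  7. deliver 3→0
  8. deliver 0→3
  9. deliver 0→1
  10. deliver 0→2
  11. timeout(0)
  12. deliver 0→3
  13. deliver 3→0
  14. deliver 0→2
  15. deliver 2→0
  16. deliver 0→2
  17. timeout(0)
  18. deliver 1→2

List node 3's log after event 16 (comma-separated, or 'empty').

r

[1] propose(0,'r') → N0(coor t1 [-])
[2] deliver 0→1 → N1(part t1 [-])
[3] deliver 1→0 → ∅
[4] deliver 0→2 → N2(part t1 [-])
[5] deliver 2→0 → ∅
[6] deliver 0→3 → N3(part t1 [-])
[7] deliver 3→0 → N0(coor t1 [r])
[8] deliver 0→3 → N3(part t1 [r])
[9] deliver 0→1 → N1(part t1 [r])
[10] deliver 0→2 → N2(part t1 [r])
[11] timeout(0) → N0(coor t2 [r])
[12] deliver 0→3 → N3(part t2 [r])
[13] deliver 3→0 → ∅
[14] deliver 0→2 → N2(part t2 [r])
[15] deliver 2→0 → ∅
[16] deliver 0→2 → ∅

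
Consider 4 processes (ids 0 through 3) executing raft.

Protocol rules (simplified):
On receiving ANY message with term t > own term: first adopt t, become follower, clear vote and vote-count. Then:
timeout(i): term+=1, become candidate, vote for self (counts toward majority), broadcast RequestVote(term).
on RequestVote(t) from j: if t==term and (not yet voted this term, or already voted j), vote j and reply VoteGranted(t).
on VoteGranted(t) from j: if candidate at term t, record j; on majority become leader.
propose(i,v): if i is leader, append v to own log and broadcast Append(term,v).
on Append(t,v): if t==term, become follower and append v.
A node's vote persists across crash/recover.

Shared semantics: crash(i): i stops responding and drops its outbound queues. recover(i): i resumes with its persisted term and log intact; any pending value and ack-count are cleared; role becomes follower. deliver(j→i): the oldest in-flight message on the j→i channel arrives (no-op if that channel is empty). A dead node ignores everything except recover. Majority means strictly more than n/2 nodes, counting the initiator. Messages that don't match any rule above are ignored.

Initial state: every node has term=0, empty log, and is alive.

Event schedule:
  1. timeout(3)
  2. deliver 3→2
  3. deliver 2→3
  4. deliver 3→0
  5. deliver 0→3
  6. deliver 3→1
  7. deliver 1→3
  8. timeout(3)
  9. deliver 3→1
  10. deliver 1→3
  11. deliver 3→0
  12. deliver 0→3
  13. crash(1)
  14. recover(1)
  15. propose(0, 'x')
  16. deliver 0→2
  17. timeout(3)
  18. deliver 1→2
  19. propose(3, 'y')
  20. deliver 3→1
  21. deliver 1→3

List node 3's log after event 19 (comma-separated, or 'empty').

empty

[1] timeout(3) → N3(cand t1 [-])
[2] deliver 3→2 → N2(foll t1 [-])
[3] deliver 2→3 → ∅
[4] deliver 3→0 → N0(foll t1 [-])
[5] deliver 0→3 → N3(lead t1 [-])
[6] deliver 3→1 → N1(foll t1 [-])
[7] deliver 1→3 → ∅
[8] timeout(3) → N3(cand t2 [-])
[9] deliver 3→1 → N1(foll t2 [-])
[10] deliver 1→3 → ∅
[11] deliver 3→0 → N0(foll t2 [-])
[12] deliver 0→3 → N3(lead t2 [-])
[13] crash(1) → N1(✗foll t2 [-])
[14] recover(1) → N1(foll t2 [-])
[15] propose(0,'x') → ∅
[16] deliver 0→2 → ∅
[17] timeout(3) → N3(cand t3 [-])
[18] deliver 1→2 → ∅
[19] propose(3,'y') → ∅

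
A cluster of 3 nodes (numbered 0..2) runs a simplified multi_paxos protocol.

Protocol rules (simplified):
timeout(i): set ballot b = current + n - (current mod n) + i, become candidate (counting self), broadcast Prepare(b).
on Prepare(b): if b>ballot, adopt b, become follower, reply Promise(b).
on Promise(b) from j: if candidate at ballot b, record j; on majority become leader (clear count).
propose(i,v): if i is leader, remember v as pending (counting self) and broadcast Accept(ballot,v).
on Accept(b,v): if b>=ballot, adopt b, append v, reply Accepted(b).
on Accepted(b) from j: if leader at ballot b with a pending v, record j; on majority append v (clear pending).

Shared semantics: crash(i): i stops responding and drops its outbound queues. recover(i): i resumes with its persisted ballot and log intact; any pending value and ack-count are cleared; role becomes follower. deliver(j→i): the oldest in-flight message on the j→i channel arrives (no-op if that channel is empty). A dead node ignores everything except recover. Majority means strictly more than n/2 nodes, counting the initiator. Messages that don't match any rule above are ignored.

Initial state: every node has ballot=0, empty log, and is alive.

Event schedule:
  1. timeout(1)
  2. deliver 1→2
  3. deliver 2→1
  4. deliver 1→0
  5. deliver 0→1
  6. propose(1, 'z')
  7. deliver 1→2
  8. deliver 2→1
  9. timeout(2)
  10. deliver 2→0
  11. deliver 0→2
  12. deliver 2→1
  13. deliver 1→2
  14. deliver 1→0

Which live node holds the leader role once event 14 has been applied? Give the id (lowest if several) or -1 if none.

1. timeout(1):  <1:cand b4 ->
2. deliver 1→2:  <2:foll b4 ->
3. deliver 2→1:  <1:lead b4 ->
4. deliver 1→0:  <0:foll b4 ->
5. deliver 0→1:  nop
6. propose(1,'z'):  nop
7. deliver 1→2:  <2:foll b4 z>
8. deliver 2→1:  <1:lead b4 z>
9. timeout(2):  <2:cand b8 z>
10. deliver 2→0:  <0:foll b8 ->
11. deliver 0→2:  <2:lead b8 z>
12. deliver 2→1:  <1:foll b8 z>
13. deliver 1→2:  nop
14. deliver 1→0:  nop

2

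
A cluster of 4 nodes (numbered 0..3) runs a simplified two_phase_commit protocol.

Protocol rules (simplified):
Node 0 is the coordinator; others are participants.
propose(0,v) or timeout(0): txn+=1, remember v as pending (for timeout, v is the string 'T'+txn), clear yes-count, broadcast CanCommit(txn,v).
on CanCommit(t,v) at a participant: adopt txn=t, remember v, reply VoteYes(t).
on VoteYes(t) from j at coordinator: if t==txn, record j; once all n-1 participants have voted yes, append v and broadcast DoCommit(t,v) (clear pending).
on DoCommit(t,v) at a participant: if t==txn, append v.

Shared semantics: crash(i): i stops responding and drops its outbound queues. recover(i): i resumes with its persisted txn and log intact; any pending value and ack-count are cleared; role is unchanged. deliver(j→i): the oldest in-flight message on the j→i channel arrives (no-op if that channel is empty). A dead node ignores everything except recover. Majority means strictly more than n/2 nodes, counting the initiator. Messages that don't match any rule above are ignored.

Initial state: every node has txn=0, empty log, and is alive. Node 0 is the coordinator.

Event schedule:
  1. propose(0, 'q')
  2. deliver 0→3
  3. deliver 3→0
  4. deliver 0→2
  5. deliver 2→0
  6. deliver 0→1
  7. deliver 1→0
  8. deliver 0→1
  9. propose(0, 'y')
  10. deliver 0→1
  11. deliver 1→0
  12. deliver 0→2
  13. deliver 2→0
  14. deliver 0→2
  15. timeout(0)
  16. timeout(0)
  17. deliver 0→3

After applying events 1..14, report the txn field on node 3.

1

step 1 propose(0,'q'): 0={coor,t=1,log=-}
step 2 deliver 0→3: 3={part,t=1,log=-}
step 3 deliver 3→0: —
step 4 deliver 0→2: 2={part,t=1,log=-}
step 5 deliver 2→0: —
step 6 deliver 0→1: 1={part,t=1,log=-}
step 7 deliver 1→0: 0={coor,t=1,log=q}
step 8 deliver 0→1: 1={part,t=1,log=q}
step 9 propose(0,'y'): 0={coor,t=2,log=q}
step 10 deliver 0→1: 1={part,t=2,log=q}
step 11 deliver 1→0: —
step 12 deliver 0→2: 2={part,t=1,log=q}
step 13 deliver 2→0: —
step 14 deliver 0→2: 2={part,t=2,log=q}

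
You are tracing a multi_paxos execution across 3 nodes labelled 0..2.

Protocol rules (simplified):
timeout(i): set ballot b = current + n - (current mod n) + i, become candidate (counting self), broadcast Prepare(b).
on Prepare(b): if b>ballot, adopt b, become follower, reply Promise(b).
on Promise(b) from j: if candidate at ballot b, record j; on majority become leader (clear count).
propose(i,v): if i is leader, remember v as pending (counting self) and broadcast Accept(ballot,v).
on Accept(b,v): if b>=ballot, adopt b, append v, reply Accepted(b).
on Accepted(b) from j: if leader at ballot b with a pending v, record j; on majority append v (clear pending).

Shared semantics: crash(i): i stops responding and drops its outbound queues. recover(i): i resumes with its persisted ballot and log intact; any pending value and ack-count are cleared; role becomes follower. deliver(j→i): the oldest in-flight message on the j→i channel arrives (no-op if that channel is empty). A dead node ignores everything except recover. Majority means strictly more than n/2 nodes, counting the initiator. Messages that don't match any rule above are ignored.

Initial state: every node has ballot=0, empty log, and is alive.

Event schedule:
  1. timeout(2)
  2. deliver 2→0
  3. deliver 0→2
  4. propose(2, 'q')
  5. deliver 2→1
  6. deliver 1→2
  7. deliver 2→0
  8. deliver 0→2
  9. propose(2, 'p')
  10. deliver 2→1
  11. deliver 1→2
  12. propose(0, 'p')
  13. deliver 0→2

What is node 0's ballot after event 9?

1. timeout(2):  <2:cand b5 ->
2. deliver 2→0:  <0:foll b5 ->
3. deliver 0→2:  <2:lead b5 ->
4. propose(2,'q'):  nop
5. deliver 2→1:  <1:foll b5 ->
6. deliver 1→2:  nop
7. deliver 2→0:  <0:foll b5 q>
8. deliver 0→2:  <2:lead b5 q>
9. propose(2,'p'):  nop

5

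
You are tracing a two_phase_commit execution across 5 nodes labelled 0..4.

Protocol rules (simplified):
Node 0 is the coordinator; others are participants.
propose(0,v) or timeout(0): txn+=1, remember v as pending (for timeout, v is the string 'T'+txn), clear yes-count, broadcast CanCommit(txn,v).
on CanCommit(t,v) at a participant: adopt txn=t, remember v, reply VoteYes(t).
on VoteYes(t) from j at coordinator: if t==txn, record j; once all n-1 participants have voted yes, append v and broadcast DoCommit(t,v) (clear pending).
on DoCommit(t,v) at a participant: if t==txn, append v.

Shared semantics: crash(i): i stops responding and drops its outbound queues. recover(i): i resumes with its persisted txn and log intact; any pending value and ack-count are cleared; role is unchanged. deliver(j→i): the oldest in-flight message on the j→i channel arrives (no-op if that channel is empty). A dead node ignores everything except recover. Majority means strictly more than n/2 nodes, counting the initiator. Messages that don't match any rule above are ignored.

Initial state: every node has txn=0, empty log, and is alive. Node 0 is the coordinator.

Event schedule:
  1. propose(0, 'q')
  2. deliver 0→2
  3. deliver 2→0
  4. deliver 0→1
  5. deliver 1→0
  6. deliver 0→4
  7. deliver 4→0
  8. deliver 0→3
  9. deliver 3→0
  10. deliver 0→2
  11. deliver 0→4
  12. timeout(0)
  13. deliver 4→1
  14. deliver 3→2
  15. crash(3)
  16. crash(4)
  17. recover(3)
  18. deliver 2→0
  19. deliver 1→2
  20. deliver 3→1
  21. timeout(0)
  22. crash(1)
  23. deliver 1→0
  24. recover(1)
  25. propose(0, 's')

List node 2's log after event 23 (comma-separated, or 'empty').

q

after 1 — propose(0,'q'): n0:coor/t1/[-]
after 2 — deliver 0→2: n2:part/t1/[-]
after 3 — deliver 2→0: ·
after 4 — deliver 0→1: n1:part/t1/[-]
after 5 — deliver 1→0: ·
after 6 — deliver 0→4: n4:part/t1/[-]
after 7 — deliver 4→0: ·
after 8 — deliver 0→3: n3:part/t1/[-]
after 9 — deliver 3→0: n0:coor/t1/[q]
after 10 — deliver 0→2: n2:part/t1/[q]
after 11 — deliver 0→4: n4:part/t1/[q]
after 12 — timeout(0): n0:coor/t2/[q]
after 13 — deliver 4→1: ·
after 14 — deliver 3→2: ·
after 15 — crash(3): n3:✗part/t1/[-]
after 16 — crash(4): n4:✗part/t1/[q]
after 17 — recover(3): n3:part/t1/[-]
after 18 — deliver 2→0: ·
after 19 — deliver 1→2: ·
after 20 — deliver 3→1: ·
after 21 — timeout(0): n0:coor/t3/[q]
after 22 — crash(1): n1:✗part/t1/[-]
after 23 — deliver 1→0: ·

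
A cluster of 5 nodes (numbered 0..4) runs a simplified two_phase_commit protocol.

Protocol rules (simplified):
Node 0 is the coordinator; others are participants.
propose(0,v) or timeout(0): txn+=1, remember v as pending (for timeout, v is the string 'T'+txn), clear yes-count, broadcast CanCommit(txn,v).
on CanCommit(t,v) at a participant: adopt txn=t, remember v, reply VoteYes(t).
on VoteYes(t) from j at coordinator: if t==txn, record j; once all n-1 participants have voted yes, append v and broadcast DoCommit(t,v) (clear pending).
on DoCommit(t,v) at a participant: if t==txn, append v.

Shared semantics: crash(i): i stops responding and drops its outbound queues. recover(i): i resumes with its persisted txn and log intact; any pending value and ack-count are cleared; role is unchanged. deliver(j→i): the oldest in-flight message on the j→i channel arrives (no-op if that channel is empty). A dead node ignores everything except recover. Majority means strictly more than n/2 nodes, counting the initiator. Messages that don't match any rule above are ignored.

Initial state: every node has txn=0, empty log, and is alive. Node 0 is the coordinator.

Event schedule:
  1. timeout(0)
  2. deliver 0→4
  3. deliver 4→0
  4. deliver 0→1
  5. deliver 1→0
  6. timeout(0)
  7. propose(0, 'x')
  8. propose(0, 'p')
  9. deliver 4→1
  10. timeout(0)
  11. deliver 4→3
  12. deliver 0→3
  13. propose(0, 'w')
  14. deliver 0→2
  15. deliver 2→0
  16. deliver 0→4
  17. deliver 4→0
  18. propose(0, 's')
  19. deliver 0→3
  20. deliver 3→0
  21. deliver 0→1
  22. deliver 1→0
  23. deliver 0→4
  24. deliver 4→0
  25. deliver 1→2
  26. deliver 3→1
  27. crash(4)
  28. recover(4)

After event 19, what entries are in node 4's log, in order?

after 1 — timeout(0): n0:coor/t1/[-]
after 2 — deliver 0→4: n4:part/t1/[-]
after 3 — deliver 4→0: ·
after 4 — deliver 0→1: n1:part/t1/[-]
after 5 — deliver 1→0: ·
after 6 — timeout(0): n0:coor/t2/[-]
after 7 — propose(0,'x'): n0:coor/t3/[-]
after 8 — propose(0,'p'): n0:coor/t4/[-]
after 9 — deliver 4→1: ·
after 10 — timeout(0): n0:coor/t5/[-]
after 11 — deliver 4→3: ·
after 12 — deliver 0→3: n3:part/t1/[-]
after 13 — propose(0,'w'): n0:coor/t6/[-]
after 14 — deliver 0→2: n2:part/t1/[-]
after 15 — deliver 2→0: ·
after 16 — deliver 0→4: n4:part/t2/[-]
after 17 — deliver 4→0: ·
after 18 — propose(0,'s'): n0:coor/t7/[-]
after 19 — deliver 0→3: n3:part/t2/[-]

empty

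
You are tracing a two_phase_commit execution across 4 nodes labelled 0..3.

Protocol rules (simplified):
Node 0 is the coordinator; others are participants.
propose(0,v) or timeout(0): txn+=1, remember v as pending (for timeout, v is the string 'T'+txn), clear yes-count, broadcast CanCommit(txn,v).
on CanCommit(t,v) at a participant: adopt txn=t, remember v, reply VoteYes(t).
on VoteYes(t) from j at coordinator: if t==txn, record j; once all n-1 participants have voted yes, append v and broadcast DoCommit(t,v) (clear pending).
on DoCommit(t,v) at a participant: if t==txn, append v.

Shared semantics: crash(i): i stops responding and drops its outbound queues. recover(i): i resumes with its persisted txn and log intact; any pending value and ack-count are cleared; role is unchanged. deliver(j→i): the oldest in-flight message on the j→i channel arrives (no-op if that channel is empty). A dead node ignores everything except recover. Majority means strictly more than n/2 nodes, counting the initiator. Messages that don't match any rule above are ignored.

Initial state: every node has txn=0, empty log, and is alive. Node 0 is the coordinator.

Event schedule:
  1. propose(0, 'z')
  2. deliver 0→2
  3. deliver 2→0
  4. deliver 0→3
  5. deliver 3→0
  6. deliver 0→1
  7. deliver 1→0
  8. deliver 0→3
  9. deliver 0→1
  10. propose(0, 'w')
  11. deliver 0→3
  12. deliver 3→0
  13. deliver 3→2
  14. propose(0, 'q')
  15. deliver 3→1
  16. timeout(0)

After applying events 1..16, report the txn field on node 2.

after 1 — propose(0,'z'): n0:coor/t1/[-]
after 2 — deliver 0→2: n2:part/t1/[-]
after 3 — deliver 2→0: ·
after 4 — deliver 0→3: n3:part/t1/[-]
after 5 — deliver 3→0: ·
after 6 — deliver 0→1: n1:part/t1/[-]
after 7 — deliver 1→0: n0:coor/t1/[z]
after 8 — deliver 0→3: n3:part/t1/[z]
after 9 — deliver 0→1: n1:part/t1/[z]
after 10 — propose(0,'w'): n0:coor/t2/[z]
after 11 — deliver 0→3: n3:part/t2/[z]
after 12 — deliver 3→0: ·
after 13 — deliver 3→2: ·
after 14 — propose(0,'q'): n0:coor/t3/[z]
after 15 — deliver 3→1: ·
after 16 — timeout(0): n0:coor/t4/[z]

1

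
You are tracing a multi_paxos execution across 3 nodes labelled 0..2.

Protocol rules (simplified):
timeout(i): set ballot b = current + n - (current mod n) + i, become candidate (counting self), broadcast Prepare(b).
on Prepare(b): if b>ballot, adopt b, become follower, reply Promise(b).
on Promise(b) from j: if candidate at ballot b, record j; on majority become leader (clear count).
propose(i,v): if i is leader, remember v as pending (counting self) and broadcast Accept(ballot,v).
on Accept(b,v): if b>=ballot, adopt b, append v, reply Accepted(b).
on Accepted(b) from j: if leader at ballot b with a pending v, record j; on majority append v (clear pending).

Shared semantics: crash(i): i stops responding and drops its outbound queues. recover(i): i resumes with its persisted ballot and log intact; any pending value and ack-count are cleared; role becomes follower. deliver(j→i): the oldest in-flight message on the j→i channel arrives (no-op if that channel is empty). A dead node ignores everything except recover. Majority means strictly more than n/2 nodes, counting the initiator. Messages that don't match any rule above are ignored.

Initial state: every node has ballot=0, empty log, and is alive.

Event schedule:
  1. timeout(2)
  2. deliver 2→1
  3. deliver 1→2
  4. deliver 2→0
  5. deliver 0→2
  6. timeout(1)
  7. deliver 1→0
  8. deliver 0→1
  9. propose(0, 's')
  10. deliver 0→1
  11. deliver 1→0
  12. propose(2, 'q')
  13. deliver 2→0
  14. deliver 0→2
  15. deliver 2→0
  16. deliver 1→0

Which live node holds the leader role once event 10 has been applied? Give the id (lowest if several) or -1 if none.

step 1 timeout(2): 2={cand,b=5,log=-}
step 2 deliver 2→1: 1={foll,b=5,log=-}
step 3 deliver 1→2: 2={lead,b=5,log=-}
step 4 deliver 2→0: 0={foll,b=5,log=-}
step 5 deliver 0→2: —
step 6 timeout(1): 1={cand,b=7,log=-}
step 7 deliver 1→0: 0={foll,b=7,log=-}
step 8 deliver 0→1: 1={lead,b=7,log=-}
step 9 propose(0,'s'): —
step 10 deliver 0→1: —

1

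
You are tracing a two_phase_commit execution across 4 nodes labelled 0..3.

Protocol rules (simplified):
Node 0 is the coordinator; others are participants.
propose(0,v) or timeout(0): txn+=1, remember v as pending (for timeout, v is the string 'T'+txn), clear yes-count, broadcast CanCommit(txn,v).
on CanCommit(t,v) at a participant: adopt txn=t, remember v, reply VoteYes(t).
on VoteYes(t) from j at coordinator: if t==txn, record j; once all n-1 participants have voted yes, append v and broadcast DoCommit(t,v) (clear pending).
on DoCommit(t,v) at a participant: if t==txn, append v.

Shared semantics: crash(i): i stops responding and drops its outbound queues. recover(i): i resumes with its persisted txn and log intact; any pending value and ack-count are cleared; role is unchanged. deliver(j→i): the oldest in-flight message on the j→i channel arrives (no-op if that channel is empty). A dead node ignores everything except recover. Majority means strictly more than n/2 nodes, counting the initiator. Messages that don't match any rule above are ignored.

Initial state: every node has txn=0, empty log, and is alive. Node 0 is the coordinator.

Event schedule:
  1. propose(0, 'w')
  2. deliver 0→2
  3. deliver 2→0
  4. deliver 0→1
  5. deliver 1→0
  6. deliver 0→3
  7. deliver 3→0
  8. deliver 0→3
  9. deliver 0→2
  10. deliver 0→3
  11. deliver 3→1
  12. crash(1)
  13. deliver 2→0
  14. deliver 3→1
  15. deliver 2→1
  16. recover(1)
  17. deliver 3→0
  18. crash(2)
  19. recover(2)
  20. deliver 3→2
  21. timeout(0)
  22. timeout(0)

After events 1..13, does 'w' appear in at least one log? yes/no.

yes

[1] propose(0,'w') → N0(coor t1 [-])
[2] deliver 0→2 → N2(part t1 [-])
[3] deliver 2→0 → ∅
[4] deliver 0→1 → N1(part t1 [-])
[5] deliver 1→0 → ∅
[6] deliver 0→3 → N3(part t1 [-])
[7] deliver 3→0 → N0(coor t1 [w])
[8] deliver 0→3 → N3(part t1 [w])
[9] deliver 0→2 → N2(part t1 [w])
[10] deliver 0→3 → ∅
[11] deliver 3→1 → ∅
[12] crash(1) → N1(✗part t1 [-])
[13] deliver 2→0 → ∅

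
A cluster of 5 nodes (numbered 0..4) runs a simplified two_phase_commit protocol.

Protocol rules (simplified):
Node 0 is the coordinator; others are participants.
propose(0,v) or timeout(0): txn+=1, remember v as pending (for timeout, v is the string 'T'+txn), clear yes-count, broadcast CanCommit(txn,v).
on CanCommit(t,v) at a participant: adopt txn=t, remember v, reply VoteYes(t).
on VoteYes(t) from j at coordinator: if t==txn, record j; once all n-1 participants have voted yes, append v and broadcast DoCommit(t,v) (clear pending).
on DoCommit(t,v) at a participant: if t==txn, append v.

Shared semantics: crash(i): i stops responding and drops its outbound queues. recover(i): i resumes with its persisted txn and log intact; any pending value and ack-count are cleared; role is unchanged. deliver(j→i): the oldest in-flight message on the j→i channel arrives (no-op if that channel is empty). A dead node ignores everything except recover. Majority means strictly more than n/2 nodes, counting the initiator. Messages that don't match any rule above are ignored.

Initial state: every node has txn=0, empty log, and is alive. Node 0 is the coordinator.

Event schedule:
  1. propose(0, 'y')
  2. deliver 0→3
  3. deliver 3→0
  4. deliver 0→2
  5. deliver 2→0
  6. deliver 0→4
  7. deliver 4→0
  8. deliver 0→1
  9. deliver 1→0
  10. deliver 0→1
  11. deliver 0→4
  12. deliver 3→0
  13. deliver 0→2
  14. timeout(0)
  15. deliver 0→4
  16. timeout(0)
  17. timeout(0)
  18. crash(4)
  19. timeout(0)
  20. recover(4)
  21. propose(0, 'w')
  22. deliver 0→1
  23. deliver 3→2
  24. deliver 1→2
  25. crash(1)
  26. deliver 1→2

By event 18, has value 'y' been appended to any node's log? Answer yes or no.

yes

1. propose(0,'y'):  <0:coor t1 ->
2. deliver 0→3:  <3:part t1 ->
3. deliver 3→0:  nop
4. deliver 0→2:  <2:part t1 ->
5. deliver 2→0:  nop
6. deliver 0→4:  <4:part t1 ->
7. deliver 4→0:  nop
8. deliver 0→1:  <1:part t1 ->
9. deliver 1→0:  <0:coor t1 y>
10. deliver 0→1:  <1:part t1 y>
11. deliver 0→4:  <4:part t1 y>
12. deliver 3→0:  nop
13. deliver 0→2:  <2:part t1 y>
14. timeout(0):  <0:coor t2 y>
15. deliver 0→4:  <4:part t2 y>
16. timeout(0):  <0:coor t3 y>
17. timeout(0):  <0:coor t4 y>
18. crash(4):  <4:✗part t2 y>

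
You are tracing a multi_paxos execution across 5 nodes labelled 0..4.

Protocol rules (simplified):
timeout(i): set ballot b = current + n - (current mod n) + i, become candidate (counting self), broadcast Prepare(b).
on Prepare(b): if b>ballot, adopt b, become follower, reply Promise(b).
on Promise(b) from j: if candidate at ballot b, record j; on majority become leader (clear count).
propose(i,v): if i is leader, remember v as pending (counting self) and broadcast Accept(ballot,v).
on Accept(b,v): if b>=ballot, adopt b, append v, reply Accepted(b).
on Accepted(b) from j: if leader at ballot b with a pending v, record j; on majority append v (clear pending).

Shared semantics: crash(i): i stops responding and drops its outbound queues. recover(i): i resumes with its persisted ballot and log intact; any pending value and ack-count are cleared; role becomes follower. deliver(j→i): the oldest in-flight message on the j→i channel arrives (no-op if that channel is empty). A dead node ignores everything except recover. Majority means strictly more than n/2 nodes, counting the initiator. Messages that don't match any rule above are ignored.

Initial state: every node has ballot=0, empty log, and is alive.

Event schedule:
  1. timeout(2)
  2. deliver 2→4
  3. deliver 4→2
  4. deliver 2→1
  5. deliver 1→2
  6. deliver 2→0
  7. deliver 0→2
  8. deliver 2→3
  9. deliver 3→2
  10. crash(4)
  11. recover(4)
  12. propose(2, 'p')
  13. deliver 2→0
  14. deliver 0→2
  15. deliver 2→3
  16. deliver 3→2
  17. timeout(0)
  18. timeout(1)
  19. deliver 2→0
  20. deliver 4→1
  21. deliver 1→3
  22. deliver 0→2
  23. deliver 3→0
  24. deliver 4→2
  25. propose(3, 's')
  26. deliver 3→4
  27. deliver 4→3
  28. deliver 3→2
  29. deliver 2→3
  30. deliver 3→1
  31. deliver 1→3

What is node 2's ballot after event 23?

10

after 1 — timeout(2): n2:cand/b7/[-]
after 2 — deliver 2→4: n4:foll/b7/[-]
after 3 — deliver 4→2: ·
after 4 — deliver 2→1: n1:foll/b7/[-]
after 5 — deliver 1→2: n2:lead/b7/[-]
after 6 — deliver 2→0: n0:foll/b7/[-]
after 7 — deliver 0→2: ·
after 8 — deliver 2→3: n3:foll/b7/[-]
after 9 — deliver 3→2: ·
after 10 — crash(4): n4:✗foll/b7/[-]
after 11 — recover(4): n4:foll/b7/[-]
after 12 — propose(2,'p'): ·
after 13 — deliver 2→0: n0:foll/b7/[p]
after 14 — deliver 0→2: ·
after 15 — deliver 2→3: n3:foll/b7/[p]
after 16 — deliver 3→2: n2:lead/b7/[p]
after 17 — timeout(0): n0:cand/b10/[p]
after 18 — timeout(1): n1:cand/b11/[-]
after 19 — deliver 2→0: ·
after 20 — deliver 4→1: ·
after 21 — deliver 1→3: n3:foll/b11/[p]
after 22 — deliver 0→2: n2:foll/b10/[p]
after 23 — deliver 3→0: ·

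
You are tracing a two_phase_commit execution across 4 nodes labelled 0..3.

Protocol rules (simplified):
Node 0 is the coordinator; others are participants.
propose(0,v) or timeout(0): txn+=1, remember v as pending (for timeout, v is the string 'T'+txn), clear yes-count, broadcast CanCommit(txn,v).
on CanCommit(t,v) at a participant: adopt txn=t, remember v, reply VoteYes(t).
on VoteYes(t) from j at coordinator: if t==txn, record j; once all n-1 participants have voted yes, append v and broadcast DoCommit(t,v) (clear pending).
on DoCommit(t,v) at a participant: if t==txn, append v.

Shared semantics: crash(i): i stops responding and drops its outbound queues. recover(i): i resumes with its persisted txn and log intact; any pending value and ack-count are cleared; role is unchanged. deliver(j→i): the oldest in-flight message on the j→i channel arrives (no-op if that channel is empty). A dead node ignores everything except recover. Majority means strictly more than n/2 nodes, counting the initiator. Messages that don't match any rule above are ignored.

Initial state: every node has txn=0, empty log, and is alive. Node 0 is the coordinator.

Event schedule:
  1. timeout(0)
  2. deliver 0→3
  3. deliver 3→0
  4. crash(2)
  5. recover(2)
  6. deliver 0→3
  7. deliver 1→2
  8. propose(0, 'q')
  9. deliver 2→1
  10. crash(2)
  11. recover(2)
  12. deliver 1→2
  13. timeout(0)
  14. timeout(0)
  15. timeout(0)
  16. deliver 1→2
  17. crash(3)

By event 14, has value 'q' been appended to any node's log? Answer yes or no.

no

[1] timeout(0) → N0(coor t1 [-])
[2] deliver 0→3 → N3(part t1 [-])
[3] deliver 3→0 → ∅
[4] crash(2) → N2(✗part t0 [-])
[5] recover(2) → N2(part t0 [-])
[6] deliver 0→3 → ∅
[7] deliver 1→2 → ∅
[8] propose(0,'q') → N0(coor t2 [-])
[9] deliver 2→1 → ∅
[10] crash(2) → N2(✗part t0 [-])
[11] recover(2) → N2(part t0 [-])
[12] deliver 1→2 → ∅
[13] timeout(0) → N0(coor t3 [-])
[14] timeout(0) → N0(coor t4 [-])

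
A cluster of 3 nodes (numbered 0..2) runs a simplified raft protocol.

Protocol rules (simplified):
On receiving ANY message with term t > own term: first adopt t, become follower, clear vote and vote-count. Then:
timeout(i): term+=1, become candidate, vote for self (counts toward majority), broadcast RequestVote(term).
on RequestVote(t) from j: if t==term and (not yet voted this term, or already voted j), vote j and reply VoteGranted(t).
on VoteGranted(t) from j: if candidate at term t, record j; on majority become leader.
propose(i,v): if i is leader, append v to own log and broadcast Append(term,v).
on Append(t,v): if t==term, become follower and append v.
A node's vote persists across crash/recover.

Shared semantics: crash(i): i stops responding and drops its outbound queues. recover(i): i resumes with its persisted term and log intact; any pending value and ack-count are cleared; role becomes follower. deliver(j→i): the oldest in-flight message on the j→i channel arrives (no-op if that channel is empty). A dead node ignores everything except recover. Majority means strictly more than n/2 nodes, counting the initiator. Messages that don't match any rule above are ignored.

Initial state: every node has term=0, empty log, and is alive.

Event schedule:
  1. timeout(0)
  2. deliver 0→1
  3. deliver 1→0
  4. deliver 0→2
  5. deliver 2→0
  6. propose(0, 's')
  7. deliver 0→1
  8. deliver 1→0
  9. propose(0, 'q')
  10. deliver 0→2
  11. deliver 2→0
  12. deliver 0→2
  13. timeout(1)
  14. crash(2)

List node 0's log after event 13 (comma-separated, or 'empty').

e1 timeout(0): 0[cand,t=1,-]
e2 deliver 0→1: 1[foll,t=1,-]
e3 deliver 1→0: 0[lead,t=1,-]
e4 deliver 0→2: 2[foll,t=1,-]
e5 deliver 2→0: ·
e6 propose(0,'s'): 0[lead,t=1,s]
e7 deliver 0→1: 1[foll,t=1,s]
e8 deliver 1→0: ·
e9 propose(0,'q'): 0[lead,t=1,s,q]
e10 deliver 0→2: 2[foll,t=1,s]
e11 deliver 2→0: ·
e12 deliver 0→2: 2[foll,t=1,s,q]
e13 timeout(1): 1[cand,t=2,s]

s,q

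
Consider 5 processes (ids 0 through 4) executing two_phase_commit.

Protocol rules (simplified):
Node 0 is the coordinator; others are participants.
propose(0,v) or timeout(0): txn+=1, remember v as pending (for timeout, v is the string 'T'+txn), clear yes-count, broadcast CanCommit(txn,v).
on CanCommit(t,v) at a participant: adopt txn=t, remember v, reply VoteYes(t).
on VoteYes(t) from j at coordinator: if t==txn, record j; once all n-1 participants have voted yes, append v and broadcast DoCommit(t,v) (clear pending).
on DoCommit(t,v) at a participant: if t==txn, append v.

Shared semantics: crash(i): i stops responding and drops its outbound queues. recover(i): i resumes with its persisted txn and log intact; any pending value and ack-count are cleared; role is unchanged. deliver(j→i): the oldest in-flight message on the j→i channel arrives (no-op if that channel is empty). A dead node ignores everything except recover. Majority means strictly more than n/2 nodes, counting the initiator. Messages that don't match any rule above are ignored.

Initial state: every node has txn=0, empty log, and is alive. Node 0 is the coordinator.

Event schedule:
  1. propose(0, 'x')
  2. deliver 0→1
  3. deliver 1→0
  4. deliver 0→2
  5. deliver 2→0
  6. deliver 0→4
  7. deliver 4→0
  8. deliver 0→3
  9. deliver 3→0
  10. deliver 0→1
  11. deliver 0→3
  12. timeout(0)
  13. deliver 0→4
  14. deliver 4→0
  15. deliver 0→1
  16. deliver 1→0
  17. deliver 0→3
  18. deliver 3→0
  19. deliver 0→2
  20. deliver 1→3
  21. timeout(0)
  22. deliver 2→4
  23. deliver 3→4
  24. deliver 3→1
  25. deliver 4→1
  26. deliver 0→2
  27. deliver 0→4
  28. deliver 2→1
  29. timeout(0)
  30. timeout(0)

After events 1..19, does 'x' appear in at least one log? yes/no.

yes

e1 propose(0,'x'): 0[coor,t=1,-]
e2 deliver 0→1: 1[part,t=1,-]
e3 deliver 1→0: ·
e4 deliver 0→2: 2[part,t=1,-]
e5 deliver 2→0: ·
e6 deliver 0→4: 4[part,t=1,-]
e7 deliver 4→0: ·
e8 deliver 0→3: 3[part,t=1,-]
e9 deliver 3→0: 0[coor,t=1,x]
e10 deliver 0→1: 1[part,t=1,x]
e11 deliver 0→3: 3[part,t=1,x]
e12 timeout(0): 0[coor,t=2,x]
e13 deliver 0→4: 4[part,t=1,x]
e14 deliver 4→0: ·
e15 deliver 0→1: 1[part,t=2,x]
e16 deliver 1→0: ·
e17 deliver 0→3: 3[part,t=2,x]
e18 deliver 3→0: ·
e19 deliver 0→2: 2[part,t=1,x]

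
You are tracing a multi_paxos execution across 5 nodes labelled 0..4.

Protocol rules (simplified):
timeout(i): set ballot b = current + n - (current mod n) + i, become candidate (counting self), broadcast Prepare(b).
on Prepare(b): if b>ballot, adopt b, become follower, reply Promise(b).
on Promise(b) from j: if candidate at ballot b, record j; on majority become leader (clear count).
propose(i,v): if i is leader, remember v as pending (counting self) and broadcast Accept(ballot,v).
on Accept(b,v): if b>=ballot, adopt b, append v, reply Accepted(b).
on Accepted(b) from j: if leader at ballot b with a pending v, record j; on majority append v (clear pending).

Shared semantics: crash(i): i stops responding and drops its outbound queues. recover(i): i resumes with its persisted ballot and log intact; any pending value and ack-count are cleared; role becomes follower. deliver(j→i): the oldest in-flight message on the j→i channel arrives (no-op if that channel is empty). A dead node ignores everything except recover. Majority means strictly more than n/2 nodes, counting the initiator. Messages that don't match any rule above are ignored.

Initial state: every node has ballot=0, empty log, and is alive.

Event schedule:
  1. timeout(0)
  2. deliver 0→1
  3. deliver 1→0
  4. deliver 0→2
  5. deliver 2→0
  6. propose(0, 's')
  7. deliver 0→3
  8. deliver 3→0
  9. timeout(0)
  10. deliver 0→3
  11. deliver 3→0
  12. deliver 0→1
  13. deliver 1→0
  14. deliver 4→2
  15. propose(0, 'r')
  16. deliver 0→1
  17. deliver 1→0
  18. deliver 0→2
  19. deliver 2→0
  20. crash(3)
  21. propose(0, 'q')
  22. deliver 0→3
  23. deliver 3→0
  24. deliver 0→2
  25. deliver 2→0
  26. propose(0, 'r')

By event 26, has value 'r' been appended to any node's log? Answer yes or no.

no

after 1 — timeout(0): n0:cand/b5/[-]
after 2 — deliver 0→1: n1:foll/b5/[-]
after 3 — deliver 1→0: ·
after 4 — deliver 0→2: n2:foll/b5/[-]
after 5 — deliver 2→0: n0:lead/b5/[-]
after 6 — propose(0,'s'): ·
after 7 — deliver 0→3: n3:foll/b5/[-]
after 8 — deliver 3→0: ·
after 9 — timeout(0): n0:cand/b10/[-]
after 10 — deliver 0→3: n3:foll/b5/[s]
after 11 — deliver 3→0: ·
after 12 — deliver 0→1: n1:foll/b5/[s]
after 13 — deliver 1→0: ·
after 14 — deliver 4→2: ·
after 15 — propose(0,'r'): ·
after 16 — deliver 0→1: n1:foll/b10/[s]
after 17 — deliver 1→0: ·
after 18 — deliver 0→2: n2:foll/b5/[s]
after 19 — deliver 2→0: ·
after 20 — crash(3): n3:✗foll/b5/[s]
after 21 — propose(0,'q'): ·
after 22 — deliver 0→3: ·
after 23 — deliver 3→0: ·
after 24 — deliver 0→2: n2:foll/b10/[s]
after 25 — deliver 2→0: n0:lead/b10/[-]
after 26 — propose(0,'r'): ·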